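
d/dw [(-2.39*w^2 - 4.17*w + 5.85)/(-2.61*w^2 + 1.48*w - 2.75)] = (-14.4209*w^2 + 43.682*w + 2.8095)/(6.8121*w^4 - 7.7256*w^3 + 16.5454*w^2 - 8.14*w + 7.5625)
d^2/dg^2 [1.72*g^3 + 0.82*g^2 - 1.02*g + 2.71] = 10.32*g + 1.64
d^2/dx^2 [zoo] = 0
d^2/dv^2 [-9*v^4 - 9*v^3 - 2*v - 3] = 54*v*(-2*v - 1)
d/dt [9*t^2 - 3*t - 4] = 18*t - 3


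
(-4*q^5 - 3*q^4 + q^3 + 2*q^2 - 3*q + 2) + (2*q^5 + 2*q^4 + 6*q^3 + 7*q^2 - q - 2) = -2*q^5 - q^4 + 7*q^3 + 9*q^2 - 4*q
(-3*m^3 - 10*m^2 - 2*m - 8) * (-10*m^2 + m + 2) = 30*m^5 + 97*m^4 + 4*m^3 + 58*m^2 - 12*m - 16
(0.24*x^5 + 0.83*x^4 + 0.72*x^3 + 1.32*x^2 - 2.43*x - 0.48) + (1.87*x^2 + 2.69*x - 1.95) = 0.24*x^5 + 0.83*x^4 + 0.72*x^3 + 3.19*x^2 + 0.26*x - 2.43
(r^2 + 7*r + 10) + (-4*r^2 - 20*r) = -3*r^2 - 13*r + 10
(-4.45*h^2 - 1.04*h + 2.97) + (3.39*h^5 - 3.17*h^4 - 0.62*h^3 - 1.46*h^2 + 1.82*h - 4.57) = 3.39*h^5 - 3.17*h^4 - 0.62*h^3 - 5.91*h^2 + 0.78*h - 1.6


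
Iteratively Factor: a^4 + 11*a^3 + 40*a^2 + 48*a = (a)*(a^3 + 11*a^2 + 40*a + 48) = a*(a + 4)*(a^2 + 7*a + 12) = a*(a + 4)^2*(a + 3)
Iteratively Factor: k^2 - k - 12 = (k + 3)*(k - 4)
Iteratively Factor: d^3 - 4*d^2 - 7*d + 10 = (d - 5)*(d^2 + d - 2) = (d - 5)*(d + 2)*(d - 1)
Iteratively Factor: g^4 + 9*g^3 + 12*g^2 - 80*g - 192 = (g - 3)*(g^3 + 12*g^2 + 48*g + 64) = (g - 3)*(g + 4)*(g^2 + 8*g + 16) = (g - 3)*(g + 4)^2*(g + 4)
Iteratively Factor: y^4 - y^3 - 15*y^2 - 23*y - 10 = (y + 1)*(y^3 - 2*y^2 - 13*y - 10) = (y + 1)^2*(y^2 - 3*y - 10) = (y + 1)^2*(y + 2)*(y - 5)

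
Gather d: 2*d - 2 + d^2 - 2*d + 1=d^2 - 1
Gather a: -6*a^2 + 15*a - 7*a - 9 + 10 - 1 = -6*a^2 + 8*a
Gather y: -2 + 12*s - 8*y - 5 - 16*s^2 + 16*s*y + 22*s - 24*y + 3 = -16*s^2 + 34*s + y*(16*s - 32) - 4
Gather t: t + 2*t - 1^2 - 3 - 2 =3*t - 6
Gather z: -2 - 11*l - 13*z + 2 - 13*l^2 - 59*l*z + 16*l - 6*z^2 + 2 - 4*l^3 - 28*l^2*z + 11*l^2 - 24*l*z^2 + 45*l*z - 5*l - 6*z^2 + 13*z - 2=-4*l^3 - 2*l^2 + z^2*(-24*l - 12) + z*(-28*l^2 - 14*l)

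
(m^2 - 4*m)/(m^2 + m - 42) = m*(m - 4)/(m^2 + m - 42)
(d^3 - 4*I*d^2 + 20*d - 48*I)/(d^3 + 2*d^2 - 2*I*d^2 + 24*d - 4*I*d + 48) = (d - 2*I)/(d + 2)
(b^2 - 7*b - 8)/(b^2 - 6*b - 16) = (b + 1)/(b + 2)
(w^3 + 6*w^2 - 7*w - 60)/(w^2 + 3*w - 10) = (w^2 + w - 12)/(w - 2)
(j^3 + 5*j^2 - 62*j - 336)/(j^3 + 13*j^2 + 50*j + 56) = (j^2 - 2*j - 48)/(j^2 + 6*j + 8)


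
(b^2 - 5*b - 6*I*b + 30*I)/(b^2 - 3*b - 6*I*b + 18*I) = (b - 5)/(b - 3)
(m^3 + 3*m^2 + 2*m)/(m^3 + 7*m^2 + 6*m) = (m + 2)/(m + 6)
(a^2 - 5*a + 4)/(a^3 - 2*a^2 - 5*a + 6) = (a - 4)/(a^2 - a - 6)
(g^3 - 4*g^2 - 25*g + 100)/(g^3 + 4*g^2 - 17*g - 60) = (g - 5)/(g + 3)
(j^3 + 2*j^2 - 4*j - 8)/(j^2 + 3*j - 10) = (j^2 + 4*j + 4)/(j + 5)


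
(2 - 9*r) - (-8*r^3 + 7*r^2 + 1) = 8*r^3 - 7*r^2 - 9*r + 1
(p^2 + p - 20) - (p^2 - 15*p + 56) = 16*p - 76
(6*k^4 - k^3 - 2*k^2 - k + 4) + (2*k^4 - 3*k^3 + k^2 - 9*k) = 8*k^4 - 4*k^3 - k^2 - 10*k + 4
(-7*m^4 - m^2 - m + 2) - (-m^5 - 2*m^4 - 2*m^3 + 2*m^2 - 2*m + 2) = m^5 - 5*m^4 + 2*m^3 - 3*m^2 + m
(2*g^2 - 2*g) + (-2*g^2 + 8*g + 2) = 6*g + 2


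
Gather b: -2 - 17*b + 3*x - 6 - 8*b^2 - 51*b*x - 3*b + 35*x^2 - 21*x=-8*b^2 + b*(-51*x - 20) + 35*x^2 - 18*x - 8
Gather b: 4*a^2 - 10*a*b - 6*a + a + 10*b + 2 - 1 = 4*a^2 - 5*a + b*(10 - 10*a) + 1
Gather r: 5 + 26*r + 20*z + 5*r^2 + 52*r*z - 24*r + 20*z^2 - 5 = 5*r^2 + r*(52*z + 2) + 20*z^2 + 20*z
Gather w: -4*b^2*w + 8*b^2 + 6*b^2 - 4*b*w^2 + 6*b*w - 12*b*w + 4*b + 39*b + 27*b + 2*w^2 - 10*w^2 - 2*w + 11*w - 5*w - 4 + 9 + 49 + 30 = 14*b^2 + 70*b + w^2*(-4*b - 8) + w*(-4*b^2 - 6*b + 4) + 84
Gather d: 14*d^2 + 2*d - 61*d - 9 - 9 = 14*d^2 - 59*d - 18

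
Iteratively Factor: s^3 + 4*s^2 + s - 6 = (s + 3)*(s^2 + s - 2) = (s + 2)*(s + 3)*(s - 1)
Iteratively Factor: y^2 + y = (y)*(y + 1)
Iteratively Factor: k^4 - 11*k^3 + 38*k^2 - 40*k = (k - 4)*(k^3 - 7*k^2 + 10*k) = k*(k - 4)*(k^2 - 7*k + 10) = k*(k - 5)*(k - 4)*(k - 2)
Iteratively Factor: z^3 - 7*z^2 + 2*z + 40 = (z - 4)*(z^2 - 3*z - 10) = (z - 5)*(z - 4)*(z + 2)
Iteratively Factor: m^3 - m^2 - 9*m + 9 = (m + 3)*(m^2 - 4*m + 3) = (m - 1)*(m + 3)*(m - 3)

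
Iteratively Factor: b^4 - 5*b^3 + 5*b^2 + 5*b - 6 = (b - 1)*(b^3 - 4*b^2 + b + 6) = (b - 3)*(b - 1)*(b^2 - b - 2) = (b - 3)*(b - 2)*(b - 1)*(b + 1)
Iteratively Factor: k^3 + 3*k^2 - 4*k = (k + 4)*(k^2 - k) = k*(k + 4)*(k - 1)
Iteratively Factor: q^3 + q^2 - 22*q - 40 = (q - 5)*(q^2 + 6*q + 8) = (q - 5)*(q + 2)*(q + 4)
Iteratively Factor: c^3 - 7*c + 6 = (c - 1)*(c^2 + c - 6) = (c - 1)*(c + 3)*(c - 2)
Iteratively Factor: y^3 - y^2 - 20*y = (y + 4)*(y^2 - 5*y) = y*(y + 4)*(y - 5)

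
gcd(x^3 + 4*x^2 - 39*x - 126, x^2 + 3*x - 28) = x + 7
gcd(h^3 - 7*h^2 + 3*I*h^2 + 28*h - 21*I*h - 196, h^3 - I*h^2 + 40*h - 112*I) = h^2 + 3*I*h + 28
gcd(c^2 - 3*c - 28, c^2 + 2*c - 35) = 1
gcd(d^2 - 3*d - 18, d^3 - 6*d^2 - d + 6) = d - 6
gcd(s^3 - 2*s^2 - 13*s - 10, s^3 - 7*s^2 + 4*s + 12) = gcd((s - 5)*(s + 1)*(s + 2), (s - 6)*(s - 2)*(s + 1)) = s + 1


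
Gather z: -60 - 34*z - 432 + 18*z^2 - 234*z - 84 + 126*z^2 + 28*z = 144*z^2 - 240*z - 576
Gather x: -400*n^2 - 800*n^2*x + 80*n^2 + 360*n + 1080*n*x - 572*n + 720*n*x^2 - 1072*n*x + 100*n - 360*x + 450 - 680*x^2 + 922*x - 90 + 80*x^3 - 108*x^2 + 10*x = -320*n^2 - 112*n + 80*x^3 + x^2*(720*n - 788) + x*(-800*n^2 + 8*n + 572) + 360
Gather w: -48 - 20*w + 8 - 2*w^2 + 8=-2*w^2 - 20*w - 32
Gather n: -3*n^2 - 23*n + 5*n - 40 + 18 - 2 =-3*n^2 - 18*n - 24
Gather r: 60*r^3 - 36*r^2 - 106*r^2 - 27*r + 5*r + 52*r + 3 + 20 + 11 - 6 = 60*r^3 - 142*r^2 + 30*r + 28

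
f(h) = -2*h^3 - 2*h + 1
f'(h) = -6*h^2 - 2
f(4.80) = -229.78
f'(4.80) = -140.24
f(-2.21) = 27.01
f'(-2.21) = -31.30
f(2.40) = -31.45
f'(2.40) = -36.56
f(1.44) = -7.85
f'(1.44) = -14.44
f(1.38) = -7.02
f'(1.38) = -13.43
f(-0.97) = 4.77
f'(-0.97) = -7.65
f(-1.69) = 14.03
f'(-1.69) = -19.14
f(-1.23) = 7.18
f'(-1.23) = -11.08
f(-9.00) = 1477.00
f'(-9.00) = -488.00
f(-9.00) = 1477.00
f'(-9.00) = -488.00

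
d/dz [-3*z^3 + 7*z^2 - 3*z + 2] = -9*z^2 + 14*z - 3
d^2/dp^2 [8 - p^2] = -2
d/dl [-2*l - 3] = -2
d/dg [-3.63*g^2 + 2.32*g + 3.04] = 2.32 - 7.26*g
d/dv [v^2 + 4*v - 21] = 2*v + 4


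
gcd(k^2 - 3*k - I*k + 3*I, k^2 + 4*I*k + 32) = 1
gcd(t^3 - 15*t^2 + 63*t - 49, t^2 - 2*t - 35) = t - 7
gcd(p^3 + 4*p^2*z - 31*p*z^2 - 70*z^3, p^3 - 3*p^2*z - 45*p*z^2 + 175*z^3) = -p^2 - 2*p*z + 35*z^2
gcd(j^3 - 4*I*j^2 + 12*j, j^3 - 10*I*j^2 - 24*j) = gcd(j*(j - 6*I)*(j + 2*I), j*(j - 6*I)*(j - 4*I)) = j^2 - 6*I*j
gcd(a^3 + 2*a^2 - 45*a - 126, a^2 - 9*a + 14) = a - 7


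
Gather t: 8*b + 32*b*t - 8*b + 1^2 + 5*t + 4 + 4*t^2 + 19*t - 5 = 4*t^2 + t*(32*b + 24)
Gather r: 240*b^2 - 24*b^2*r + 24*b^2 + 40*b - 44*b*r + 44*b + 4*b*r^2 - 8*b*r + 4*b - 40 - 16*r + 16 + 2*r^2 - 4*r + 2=264*b^2 + 88*b + r^2*(4*b + 2) + r*(-24*b^2 - 52*b - 20) - 22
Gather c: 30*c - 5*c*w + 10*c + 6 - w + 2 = c*(40 - 5*w) - w + 8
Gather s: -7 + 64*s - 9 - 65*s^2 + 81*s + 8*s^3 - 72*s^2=8*s^3 - 137*s^2 + 145*s - 16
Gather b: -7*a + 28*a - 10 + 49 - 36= 21*a + 3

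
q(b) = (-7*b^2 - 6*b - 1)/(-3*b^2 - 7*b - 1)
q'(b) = (-14*b - 6)/(-3*b^2 - 7*b - 1) + (6*b + 7)*(-7*b^2 - 6*b - 1)/(-3*b^2 - 7*b - 1)^2 = (31*b^2 + 8*b - 1)/(9*b^4 + 42*b^3 + 55*b^2 + 14*b + 1)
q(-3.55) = 4.87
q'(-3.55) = 1.85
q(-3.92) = 4.33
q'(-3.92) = 1.15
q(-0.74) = -0.15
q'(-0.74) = 1.56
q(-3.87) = 4.39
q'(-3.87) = 1.22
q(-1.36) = -1.95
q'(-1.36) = 5.15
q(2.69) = 1.63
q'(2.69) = 0.14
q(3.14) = 1.69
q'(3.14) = 0.12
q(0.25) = 1.00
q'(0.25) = 0.34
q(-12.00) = 2.68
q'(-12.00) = 0.04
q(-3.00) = 6.57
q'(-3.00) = 5.18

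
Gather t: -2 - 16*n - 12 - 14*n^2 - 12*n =-14*n^2 - 28*n - 14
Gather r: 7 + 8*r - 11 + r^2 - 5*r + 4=r^2 + 3*r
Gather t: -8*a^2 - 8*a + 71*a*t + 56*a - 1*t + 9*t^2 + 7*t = -8*a^2 + 48*a + 9*t^2 + t*(71*a + 6)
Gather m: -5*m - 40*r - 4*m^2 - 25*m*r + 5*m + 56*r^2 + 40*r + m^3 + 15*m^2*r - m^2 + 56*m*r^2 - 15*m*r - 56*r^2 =m^3 + m^2*(15*r - 5) + m*(56*r^2 - 40*r)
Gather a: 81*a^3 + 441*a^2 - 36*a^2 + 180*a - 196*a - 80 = 81*a^3 + 405*a^2 - 16*a - 80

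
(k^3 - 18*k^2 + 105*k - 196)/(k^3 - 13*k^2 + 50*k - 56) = (k - 7)/(k - 2)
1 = 1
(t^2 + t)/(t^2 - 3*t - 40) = t*(t + 1)/(t^2 - 3*t - 40)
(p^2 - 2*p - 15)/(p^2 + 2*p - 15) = (p^2 - 2*p - 15)/(p^2 + 2*p - 15)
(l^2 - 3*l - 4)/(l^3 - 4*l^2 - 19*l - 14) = (l - 4)/(l^2 - 5*l - 14)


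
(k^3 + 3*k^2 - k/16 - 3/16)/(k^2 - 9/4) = (16*k^3 + 48*k^2 - k - 3)/(4*(4*k^2 - 9))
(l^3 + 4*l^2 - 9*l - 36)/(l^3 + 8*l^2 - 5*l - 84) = (l + 3)/(l + 7)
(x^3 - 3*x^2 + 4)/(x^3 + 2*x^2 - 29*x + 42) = (x^2 - x - 2)/(x^2 + 4*x - 21)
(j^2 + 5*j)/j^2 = (j + 5)/j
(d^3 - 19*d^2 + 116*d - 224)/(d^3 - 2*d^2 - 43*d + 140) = (d^2 - 15*d + 56)/(d^2 + 2*d - 35)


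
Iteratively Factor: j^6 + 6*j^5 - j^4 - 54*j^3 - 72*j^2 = (j + 2)*(j^5 + 4*j^4 - 9*j^3 - 36*j^2) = (j + 2)*(j + 3)*(j^4 + j^3 - 12*j^2) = (j - 3)*(j + 2)*(j + 3)*(j^3 + 4*j^2) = (j - 3)*(j + 2)*(j + 3)*(j + 4)*(j^2) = j*(j - 3)*(j + 2)*(j + 3)*(j + 4)*(j)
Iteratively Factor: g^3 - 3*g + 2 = (g - 1)*(g^2 + g - 2) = (g - 1)*(g + 2)*(g - 1)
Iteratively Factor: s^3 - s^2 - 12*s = (s)*(s^2 - s - 12) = s*(s + 3)*(s - 4)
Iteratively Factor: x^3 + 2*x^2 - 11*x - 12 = (x + 4)*(x^2 - 2*x - 3) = (x + 1)*(x + 4)*(x - 3)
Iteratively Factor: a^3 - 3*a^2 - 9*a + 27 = (a - 3)*(a^2 - 9) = (a - 3)^2*(a + 3)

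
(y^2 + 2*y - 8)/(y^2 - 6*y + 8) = (y + 4)/(y - 4)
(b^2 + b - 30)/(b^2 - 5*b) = (b + 6)/b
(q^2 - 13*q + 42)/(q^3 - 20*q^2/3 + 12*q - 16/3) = 3*(q^2 - 13*q + 42)/(3*q^3 - 20*q^2 + 36*q - 16)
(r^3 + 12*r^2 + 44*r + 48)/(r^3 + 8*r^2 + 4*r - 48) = (r + 2)/(r - 2)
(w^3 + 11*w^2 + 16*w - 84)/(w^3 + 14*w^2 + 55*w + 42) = (w - 2)/(w + 1)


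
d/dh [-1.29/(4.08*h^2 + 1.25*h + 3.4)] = (10.5264*h + 1.6125)/(4.08*h^2 + 1.25*h + 3.4)^2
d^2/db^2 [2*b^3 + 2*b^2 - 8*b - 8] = 12*b + 4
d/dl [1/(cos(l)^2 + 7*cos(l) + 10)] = (2*cos(l) + 7)*sin(l)/(cos(l)^2 + 7*cos(l) + 10)^2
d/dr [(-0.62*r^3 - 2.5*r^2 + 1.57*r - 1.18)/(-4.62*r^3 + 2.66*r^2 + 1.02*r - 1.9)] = (-13.1992*r^4 + 13.242*r^3 - 19.547*r^2 + 15.7776*r - 1.7794)/(21.3444*r^6 - 24.5784*r^5 - 2.3492*r^4 + 22.9824*r^3 - 9.0676*r^2 - 3.876*r + 3.61)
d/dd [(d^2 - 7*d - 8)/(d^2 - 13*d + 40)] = -6/(d^2 - 10*d + 25)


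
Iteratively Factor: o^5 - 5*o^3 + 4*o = (o)*(o^4 - 5*o^2 + 4) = o*(o - 1)*(o^3 + o^2 - 4*o - 4) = o*(o - 1)*(o + 1)*(o^2 - 4) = o*(o - 2)*(o - 1)*(o + 1)*(o + 2)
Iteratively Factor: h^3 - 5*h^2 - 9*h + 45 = (h + 3)*(h^2 - 8*h + 15) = (h - 3)*(h + 3)*(h - 5)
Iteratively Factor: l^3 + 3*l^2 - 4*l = (l)*(l^2 + 3*l - 4) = l*(l - 1)*(l + 4)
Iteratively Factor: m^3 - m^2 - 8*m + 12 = (m - 2)*(m^2 + m - 6) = (m - 2)^2*(m + 3)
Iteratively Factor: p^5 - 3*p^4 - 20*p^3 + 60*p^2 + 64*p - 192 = (p - 3)*(p^4 - 20*p^2 + 64) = (p - 3)*(p - 2)*(p^3 + 2*p^2 - 16*p - 32) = (p - 3)*(p - 2)*(p + 2)*(p^2 - 16) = (p - 3)*(p - 2)*(p + 2)*(p + 4)*(p - 4)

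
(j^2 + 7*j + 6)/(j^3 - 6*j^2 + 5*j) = (j^2 + 7*j + 6)/(j*(j^2 - 6*j + 5))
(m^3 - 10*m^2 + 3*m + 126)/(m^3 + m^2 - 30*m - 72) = (m - 7)/(m + 4)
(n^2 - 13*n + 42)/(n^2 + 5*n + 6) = (n^2 - 13*n + 42)/(n^2 + 5*n + 6)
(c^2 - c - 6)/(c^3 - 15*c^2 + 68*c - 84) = (c^2 - c - 6)/(c^3 - 15*c^2 + 68*c - 84)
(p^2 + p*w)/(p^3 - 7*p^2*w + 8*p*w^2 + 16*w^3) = p/(p^2 - 8*p*w + 16*w^2)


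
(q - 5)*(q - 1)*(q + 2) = q^3 - 4*q^2 - 7*q + 10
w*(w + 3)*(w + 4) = w^3 + 7*w^2 + 12*w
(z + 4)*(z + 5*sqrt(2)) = z^2 + 4*z + 5*sqrt(2)*z + 20*sqrt(2)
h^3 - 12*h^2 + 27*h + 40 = (h - 8)*(h - 5)*(h + 1)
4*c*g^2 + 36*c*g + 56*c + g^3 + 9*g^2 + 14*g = (4*c + g)*(g + 2)*(g + 7)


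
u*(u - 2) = u^2 - 2*u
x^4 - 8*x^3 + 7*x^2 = x^2*(x - 7)*(x - 1)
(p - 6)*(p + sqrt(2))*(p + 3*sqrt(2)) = p^3 - 6*p^2 + 4*sqrt(2)*p^2 - 24*sqrt(2)*p + 6*p - 36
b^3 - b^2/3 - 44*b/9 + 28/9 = (b - 2)*(b - 2/3)*(b + 7/3)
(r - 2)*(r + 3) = r^2 + r - 6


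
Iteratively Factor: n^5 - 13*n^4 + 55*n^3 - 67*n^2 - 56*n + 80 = (n - 1)*(n^4 - 12*n^3 + 43*n^2 - 24*n - 80) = (n - 5)*(n - 1)*(n^3 - 7*n^2 + 8*n + 16) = (n - 5)*(n - 4)*(n - 1)*(n^2 - 3*n - 4) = (n - 5)*(n - 4)*(n - 1)*(n + 1)*(n - 4)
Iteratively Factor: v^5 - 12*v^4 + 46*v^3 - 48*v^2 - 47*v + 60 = (v - 5)*(v^4 - 7*v^3 + 11*v^2 + 7*v - 12) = (v - 5)*(v - 1)*(v^3 - 6*v^2 + 5*v + 12) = (v - 5)*(v - 3)*(v - 1)*(v^2 - 3*v - 4) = (v - 5)*(v - 4)*(v - 3)*(v - 1)*(v + 1)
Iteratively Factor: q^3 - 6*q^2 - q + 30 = (q - 5)*(q^2 - q - 6) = (q - 5)*(q + 2)*(q - 3)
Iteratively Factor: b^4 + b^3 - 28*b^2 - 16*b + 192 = (b + 4)*(b^3 - 3*b^2 - 16*b + 48) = (b - 4)*(b + 4)*(b^2 + b - 12) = (b - 4)*(b + 4)^2*(b - 3)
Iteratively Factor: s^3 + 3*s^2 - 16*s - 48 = (s + 3)*(s^2 - 16) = (s - 4)*(s + 3)*(s + 4)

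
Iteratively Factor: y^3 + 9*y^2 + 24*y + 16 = (y + 4)*(y^2 + 5*y + 4) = (y + 1)*(y + 4)*(y + 4)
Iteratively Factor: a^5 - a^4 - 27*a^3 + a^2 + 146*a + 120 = (a - 5)*(a^4 + 4*a^3 - 7*a^2 - 34*a - 24) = (a - 5)*(a + 4)*(a^3 - 7*a - 6) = (a - 5)*(a + 1)*(a + 4)*(a^2 - a - 6) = (a - 5)*(a + 1)*(a + 2)*(a + 4)*(a - 3)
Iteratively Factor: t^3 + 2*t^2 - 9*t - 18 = (t + 3)*(t^2 - t - 6) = (t - 3)*(t + 3)*(t + 2)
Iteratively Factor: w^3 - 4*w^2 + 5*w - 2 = (w - 1)*(w^2 - 3*w + 2) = (w - 1)^2*(w - 2)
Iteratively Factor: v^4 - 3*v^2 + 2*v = (v - 1)*(v^3 + v^2 - 2*v) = (v - 1)^2*(v^2 + 2*v) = (v - 1)^2*(v + 2)*(v)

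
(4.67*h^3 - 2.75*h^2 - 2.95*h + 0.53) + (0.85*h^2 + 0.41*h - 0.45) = 4.67*h^3 - 1.9*h^2 - 2.54*h + 0.08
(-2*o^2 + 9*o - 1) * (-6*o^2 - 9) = 12*o^4 - 54*o^3 + 24*o^2 - 81*o + 9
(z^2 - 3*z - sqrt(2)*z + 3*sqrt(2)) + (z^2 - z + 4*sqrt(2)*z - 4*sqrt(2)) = 2*z^2 - 4*z + 3*sqrt(2)*z - sqrt(2)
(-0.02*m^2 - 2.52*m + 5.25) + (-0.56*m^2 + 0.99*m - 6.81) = -0.58*m^2 - 1.53*m - 1.56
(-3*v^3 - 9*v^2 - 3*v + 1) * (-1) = 3*v^3 + 9*v^2 + 3*v - 1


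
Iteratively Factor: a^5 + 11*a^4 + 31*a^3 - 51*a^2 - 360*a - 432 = (a + 3)*(a^4 + 8*a^3 + 7*a^2 - 72*a - 144) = (a + 3)^2*(a^3 + 5*a^2 - 8*a - 48) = (a - 3)*(a + 3)^2*(a^2 + 8*a + 16) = (a - 3)*(a + 3)^2*(a + 4)*(a + 4)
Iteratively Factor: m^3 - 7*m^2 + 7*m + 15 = (m - 5)*(m^2 - 2*m - 3) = (m - 5)*(m - 3)*(m + 1)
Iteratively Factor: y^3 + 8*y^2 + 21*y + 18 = (y + 3)*(y^2 + 5*y + 6) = (y + 2)*(y + 3)*(y + 3)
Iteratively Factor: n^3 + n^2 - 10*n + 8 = (n - 2)*(n^2 + 3*n - 4) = (n - 2)*(n - 1)*(n + 4)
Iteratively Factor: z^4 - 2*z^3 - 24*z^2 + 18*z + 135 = (z - 5)*(z^3 + 3*z^2 - 9*z - 27) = (z - 5)*(z + 3)*(z^2 - 9) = (z - 5)*(z - 3)*(z + 3)*(z + 3)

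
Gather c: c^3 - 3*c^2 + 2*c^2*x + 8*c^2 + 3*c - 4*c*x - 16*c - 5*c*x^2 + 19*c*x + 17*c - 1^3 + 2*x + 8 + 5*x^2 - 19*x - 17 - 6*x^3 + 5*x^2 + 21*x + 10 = c^3 + c^2*(2*x + 5) + c*(-5*x^2 + 15*x + 4) - 6*x^3 + 10*x^2 + 4*x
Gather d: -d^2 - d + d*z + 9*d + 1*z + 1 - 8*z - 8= -d^2 + d*(z + 8) - 7*z - 7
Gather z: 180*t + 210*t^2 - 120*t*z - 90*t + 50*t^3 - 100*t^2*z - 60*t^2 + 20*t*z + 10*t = 50*t^3 + 150*t^2 + 100*t + z*(-100*t^2 - 100*t)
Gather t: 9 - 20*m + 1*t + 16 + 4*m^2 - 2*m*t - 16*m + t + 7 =4*m^2 - 36*m + t*(2 - 2*m) + 32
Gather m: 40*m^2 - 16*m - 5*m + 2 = 40*m^2 - 21*m + 2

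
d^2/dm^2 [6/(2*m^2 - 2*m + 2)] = 6*(-m^2 + m + (2*m - 1)^2 - 1)/(m^2 - m + 1)^3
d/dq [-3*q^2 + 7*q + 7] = 7 - 6*q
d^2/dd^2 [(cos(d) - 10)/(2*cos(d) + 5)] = 25*(-5*cos(d) + cos(2*d) - 3)/(2*cos(d) + 5)^3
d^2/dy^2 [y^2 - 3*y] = 2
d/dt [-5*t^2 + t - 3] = 1 - 10*t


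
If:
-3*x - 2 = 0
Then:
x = -2/3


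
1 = 1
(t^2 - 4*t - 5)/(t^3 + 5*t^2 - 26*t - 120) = (t + 1)/(t^2 + 10*t + 24)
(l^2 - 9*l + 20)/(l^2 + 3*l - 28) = (l - 5)/(l + 7)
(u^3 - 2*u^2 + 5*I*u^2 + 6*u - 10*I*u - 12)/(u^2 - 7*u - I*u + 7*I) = (u^2 + u*(-2 + 6*I) - 12*I)/(u - 7)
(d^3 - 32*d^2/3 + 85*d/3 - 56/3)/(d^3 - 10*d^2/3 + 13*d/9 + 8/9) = 3*(d - 7)/(3*d + 1)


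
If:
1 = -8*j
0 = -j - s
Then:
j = -1/8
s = 1/8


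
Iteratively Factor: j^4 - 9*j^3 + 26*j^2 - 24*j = (j - 4)*(j^3 - 5*j^2 + 6*j) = j*(j - 4)*(j^2 - 5*j + 6) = j*(j - 4)*(j - 2)*(j - 3)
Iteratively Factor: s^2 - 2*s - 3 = (s - 3)*(s + 1)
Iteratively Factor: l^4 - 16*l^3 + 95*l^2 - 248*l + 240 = (l - 3)*(l^3 - 13*l^2 + 56*l - 80) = (l - 4)*(l - 3)*(l^2 - 9*l + 20) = (l - 5)*(l - 4)*(l - 3)*(l - 4)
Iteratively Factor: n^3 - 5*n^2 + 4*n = (n - 1)*(n^2 - 4*n) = n*(n - 1)*(n - 4)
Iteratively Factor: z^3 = (z)*(z^2) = z^2*(z)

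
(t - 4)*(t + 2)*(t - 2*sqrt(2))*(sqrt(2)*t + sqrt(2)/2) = sqrt(2)*t^4 - 4*t^3 - 3*sqrt(2)*t^3/2 - 9*sqrt(2)*t^2 + 6*t^2 - 4*sqrt(2)*t + 36*t + 16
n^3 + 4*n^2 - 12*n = n*(n - 2)*(n + 6)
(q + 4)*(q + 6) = q^2 + 10*q + 24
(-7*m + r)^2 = 49*m^2 - 14*m*r + r^2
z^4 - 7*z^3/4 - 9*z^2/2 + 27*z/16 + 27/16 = (z - 3)*(z - 3/4)*(z + 1/2)*(z + 3/2)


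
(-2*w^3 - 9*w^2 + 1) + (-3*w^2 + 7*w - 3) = -2*w^3 - 12*w^2 + 7*w - 2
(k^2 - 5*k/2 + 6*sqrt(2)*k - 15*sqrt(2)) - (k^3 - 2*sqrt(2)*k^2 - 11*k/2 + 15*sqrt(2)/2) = -k^3 + k^2 + 2*sqrt(2)*k^2 + 3*k + 6*sqrt(2)*k - 45*sqrt(2)/2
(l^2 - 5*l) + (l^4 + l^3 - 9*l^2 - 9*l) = l^4 + l^3 - 8*l^2 - 14*l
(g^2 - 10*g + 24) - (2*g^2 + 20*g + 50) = -g^2 - 30*g - 26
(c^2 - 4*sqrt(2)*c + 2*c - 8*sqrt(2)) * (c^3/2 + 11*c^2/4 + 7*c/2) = c^5/2 - 2*sqrt(2)*c^4 + 15*c^4/4 - 15*sqrt(2)*c^3 + 9*c^3 - 36*sqrt(2)*c^2 + 7*c^2 - 28*sqrt(2)*c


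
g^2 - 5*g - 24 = (g - 8)*(g + 3)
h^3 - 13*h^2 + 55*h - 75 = (h - 5)^2*(h - 3)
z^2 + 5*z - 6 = (z - 1)*(z + 6)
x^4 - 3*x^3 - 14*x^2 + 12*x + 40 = (x - 5)*(x - 2)*(x + 2)^2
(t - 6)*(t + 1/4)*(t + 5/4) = t^3 - 9*t^2/2 - 139*t/16 - 15/8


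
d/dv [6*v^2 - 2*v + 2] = 12*v - 2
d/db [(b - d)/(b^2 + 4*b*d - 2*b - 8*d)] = (b^2 + 4*b*d - 2*b - 8*d - 2*(b - d)*(b + 2*d - 1))/(b^2 + 4*b*d - 2*b - 8*d)^2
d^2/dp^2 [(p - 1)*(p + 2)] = 2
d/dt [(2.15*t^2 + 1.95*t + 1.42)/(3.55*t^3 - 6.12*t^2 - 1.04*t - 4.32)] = (-7.6325*t^4 - 13.845*t^3 - 5.425*t^2 - 1.1952*t - 6.9472)/(12.6025*t^6 - 43.452*t^5 + 30.0704*t^4 - 17.9424*t^3 + 53.9584*t^2 + 8.9856*t + 18.6624)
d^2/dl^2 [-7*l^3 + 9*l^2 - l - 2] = 18 - 42*l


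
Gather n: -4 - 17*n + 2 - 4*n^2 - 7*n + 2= -4*n^2 - 24*n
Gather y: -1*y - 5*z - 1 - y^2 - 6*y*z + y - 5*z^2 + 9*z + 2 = -y^2 - 6*y*z - 5*z^2 + 4*z + 1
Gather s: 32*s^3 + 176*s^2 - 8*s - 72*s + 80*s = 32*s^3 + 176*s^2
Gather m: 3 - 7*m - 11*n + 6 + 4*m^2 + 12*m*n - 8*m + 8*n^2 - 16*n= 4*m^2 + m*(12*n - 15) + 8*n^2 - 27*n + 9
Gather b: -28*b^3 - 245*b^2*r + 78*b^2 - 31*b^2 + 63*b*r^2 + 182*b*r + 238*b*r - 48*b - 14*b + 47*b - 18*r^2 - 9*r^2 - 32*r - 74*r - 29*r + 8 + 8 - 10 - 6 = -28*b^3 + b^2*(47 - 245*r) + b*(63*r^2 + 420*r - 15) - 27*r^2 - 135*r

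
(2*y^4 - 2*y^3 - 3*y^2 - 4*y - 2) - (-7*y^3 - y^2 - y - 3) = 2*y^4 + 5*y^3 - 2*y^2 - 3*y + 1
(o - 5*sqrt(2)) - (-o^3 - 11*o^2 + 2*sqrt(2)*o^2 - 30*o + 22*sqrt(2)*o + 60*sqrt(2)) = o^3 - 2*sqrt(2)*o^2 + 11*o^2 - 22*sqrt(2)*o + 31*o - 65*sqrt(2)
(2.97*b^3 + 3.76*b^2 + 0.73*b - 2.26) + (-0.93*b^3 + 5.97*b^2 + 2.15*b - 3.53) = 2.04*b^3 + 9.73*b^2 + 2.88*b - 5.79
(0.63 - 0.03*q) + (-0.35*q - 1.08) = -0.38*q - 0.45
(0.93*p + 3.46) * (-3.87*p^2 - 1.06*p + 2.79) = -3.5991*p^3 - 14.376*p^2 - 1.0729*p + 9.6534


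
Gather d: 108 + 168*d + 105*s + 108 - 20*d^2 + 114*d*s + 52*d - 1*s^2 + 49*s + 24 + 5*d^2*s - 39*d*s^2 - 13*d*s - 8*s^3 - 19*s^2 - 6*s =d^2*(5*s - 20) + d*(-39*s^2 + 101*s + 220) - 8*s^3 - 20*s^2 + 148*s + 240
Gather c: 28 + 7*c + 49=7*c + 77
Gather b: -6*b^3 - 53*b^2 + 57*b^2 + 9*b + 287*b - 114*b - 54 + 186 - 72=-6*b^3 + 4*b^2 + 182*b + 60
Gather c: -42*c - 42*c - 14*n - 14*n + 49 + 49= -84*c - 28*n + 98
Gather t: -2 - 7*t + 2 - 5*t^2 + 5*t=-5*t^2 - 2*t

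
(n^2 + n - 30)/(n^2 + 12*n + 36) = (n - 5)/(n + 6)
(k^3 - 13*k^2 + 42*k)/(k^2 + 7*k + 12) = k*(k^2 - 13*k + 42)/(k^2 + 7*k + 12)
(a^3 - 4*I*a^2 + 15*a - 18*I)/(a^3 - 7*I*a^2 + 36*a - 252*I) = (a^2 + 2*I*a + 3)/(a^2 - I*a + 42)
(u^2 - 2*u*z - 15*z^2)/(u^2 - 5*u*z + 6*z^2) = (u^2 - 2*u*z - 15*z^2)/(u^2 - 5*u*z + 6*z^2)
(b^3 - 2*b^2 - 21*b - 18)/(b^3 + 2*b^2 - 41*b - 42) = (b + 3)/(b + 7)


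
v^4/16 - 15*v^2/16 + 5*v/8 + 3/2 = (v/4 + 1/4)*(v/4 + 1)*(v - 3)*(v - 2)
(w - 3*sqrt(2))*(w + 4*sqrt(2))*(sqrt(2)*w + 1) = sqrt(2)*w^3 + 3*w^2 - 23*sqrt(2)*w - 24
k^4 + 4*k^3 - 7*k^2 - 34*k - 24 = (k - 3)*(k + 1)*(k + 2)*(k + 4)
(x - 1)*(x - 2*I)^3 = x^4 - x^3 - 6*I*x^3 - 12*x^2 + 6*I*x^2 + 12*x + 8*I*x - 8*I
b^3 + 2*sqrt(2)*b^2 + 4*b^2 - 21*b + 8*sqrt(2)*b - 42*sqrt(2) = (b - 3)*(b + 7)*(b + 2*sqrt(2))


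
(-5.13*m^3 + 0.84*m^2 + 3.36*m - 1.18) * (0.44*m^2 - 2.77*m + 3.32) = -2.2572*m^5 + 14.5797*m^4 - 17.88*m^3 - 7.0376*m^2 + 14.4238*m - 3.9176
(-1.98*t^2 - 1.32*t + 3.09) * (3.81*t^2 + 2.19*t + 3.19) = -7.5438*t^4 - 9.3654*t^3 + 2.5659*t^2 + 2.5563*t + 9.8571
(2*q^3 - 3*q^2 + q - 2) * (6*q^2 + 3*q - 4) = 12*q^5 - 12*q^4 - 11*q^3 + 3*q^2 - 10*q + 8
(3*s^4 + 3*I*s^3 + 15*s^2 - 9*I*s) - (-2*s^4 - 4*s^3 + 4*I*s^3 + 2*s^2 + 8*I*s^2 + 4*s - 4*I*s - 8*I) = 5*s^4 + 4*s^3 - I*s^3 + 13*s^2 - 8*I*s^2 - 4*s - 5*I*s + 8*I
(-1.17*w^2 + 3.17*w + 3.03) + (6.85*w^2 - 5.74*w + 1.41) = 5.68*w^2 - 2.57*w + 4.44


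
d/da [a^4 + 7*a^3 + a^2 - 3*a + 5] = 4*a^3 + 21*a^2 + 2*a - 3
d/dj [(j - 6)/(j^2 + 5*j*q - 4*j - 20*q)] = (j^2 + 5*j*q - 4*j - 20*q - (j - 6)*(2*j + 5*q - 4))/(j^2 + 5*j*q - 4*j - 20*q)^2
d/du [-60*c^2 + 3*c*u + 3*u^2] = 3*c + 6*u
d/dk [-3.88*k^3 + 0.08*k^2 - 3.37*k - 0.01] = -11.64*k^2 + 0.16*k - 3.37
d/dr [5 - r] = -1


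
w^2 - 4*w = w*(w - 4)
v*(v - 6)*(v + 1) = v^3 - 5*v^2 - 6*v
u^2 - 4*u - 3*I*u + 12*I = (u - 4)*(u - 3*I)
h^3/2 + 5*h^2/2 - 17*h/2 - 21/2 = (h/2 + 1/2)*(h - 3)*(h + 7)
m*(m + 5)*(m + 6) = m^3 + 11*m^2 + 30*m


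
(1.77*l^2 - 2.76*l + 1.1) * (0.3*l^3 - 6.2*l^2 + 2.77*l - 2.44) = 0.531*l^5 - 11.802*l^4 + 22.3449*l^3 - 18.784*l^2 + 9.7814*l - 2.684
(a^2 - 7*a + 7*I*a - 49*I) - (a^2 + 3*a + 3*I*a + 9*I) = -10*a + 4*I*a - 58*I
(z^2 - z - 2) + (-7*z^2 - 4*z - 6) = -6*z^2 - 5*z - 8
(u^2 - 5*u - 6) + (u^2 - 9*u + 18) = 2*u^2 - 14*u + 12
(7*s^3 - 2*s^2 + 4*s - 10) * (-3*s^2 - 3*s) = -21*s^5 - 15*s^4 - 6*s^3 + 18*s^2 + 30*s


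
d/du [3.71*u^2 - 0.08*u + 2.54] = 7.42*u - 0.08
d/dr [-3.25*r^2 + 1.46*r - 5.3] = 1.46 - 6.5*r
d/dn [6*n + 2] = 6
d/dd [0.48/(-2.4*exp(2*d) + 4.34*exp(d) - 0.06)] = (2.304*exp(d) - 2.0832)*exp(d)/(2.4*exp(2*d) - 4.34*exp(d) + 0.06)^2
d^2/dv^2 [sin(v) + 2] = -sin(v)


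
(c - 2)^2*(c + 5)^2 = c^4 + 6*c^3 - 11*c^2 - 60*c + 100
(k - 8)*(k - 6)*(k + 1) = k^3 - 13*k^2 + 34*k + 48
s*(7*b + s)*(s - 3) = 7*b*s^2 - 21*b*s + s^3 - 3*s^2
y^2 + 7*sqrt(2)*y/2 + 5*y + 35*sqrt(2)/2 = (y + 5)*(y + 7*sqrt(2)/2)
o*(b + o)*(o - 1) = b*o^2 - b*o + o^3 - o^2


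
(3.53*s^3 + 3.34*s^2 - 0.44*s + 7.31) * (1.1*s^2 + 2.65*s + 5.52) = 3.883*s^5 + 13.0285*s^4 + 27.8526*s^3 + 25.3118*s^2 + 16.9427*s + 40.3512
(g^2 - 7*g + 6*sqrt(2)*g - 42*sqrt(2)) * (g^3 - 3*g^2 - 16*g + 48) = g^5 - 10*g^4 + 6*sqrt(2)*g^4 - 60*sqrt(2)*g^3 + 5*g^3 + 30*sqrt(2)*g^2 + 160*g^2 - 336*g + 960*sqrt(2)*g - 2016*sqrt(2)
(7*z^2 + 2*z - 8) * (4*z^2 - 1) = 28*z^4 + 8*z^3 - 39*z^2 - 2*z + 8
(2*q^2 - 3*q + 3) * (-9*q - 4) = -18*q^3 + 19*q^2 - 15*q - 12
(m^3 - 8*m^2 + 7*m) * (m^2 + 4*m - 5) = m^5 - 4*m^4 - 30*m^3 + 68*m^2 - 35*m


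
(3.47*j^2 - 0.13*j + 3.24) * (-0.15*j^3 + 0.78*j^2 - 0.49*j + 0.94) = -0.5205*j^5 + 2.7261*j^4 - 2.2877*j^3 + 5.8527*j^2 - 1.7098*j + 3.0456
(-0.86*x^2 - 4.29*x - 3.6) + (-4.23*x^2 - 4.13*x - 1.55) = -5.09*x^2 - 8.42*x - 5.15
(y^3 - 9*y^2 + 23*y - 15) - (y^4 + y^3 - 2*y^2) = -y^4 - 7*y^2 + 23*y - 15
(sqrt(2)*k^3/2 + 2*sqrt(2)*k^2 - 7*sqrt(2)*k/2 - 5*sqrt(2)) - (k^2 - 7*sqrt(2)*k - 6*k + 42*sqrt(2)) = sqrt(2)*k^3/2 - k^2 + 2*sqrt(2)*k^2 + 7*sqrt(2)*k/2 + 6*k - 47*sqrt(2)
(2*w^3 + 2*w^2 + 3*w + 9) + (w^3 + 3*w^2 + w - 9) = 3*w^3 + 5*w^2 + 4*w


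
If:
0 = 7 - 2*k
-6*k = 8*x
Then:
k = 7/2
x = -21/8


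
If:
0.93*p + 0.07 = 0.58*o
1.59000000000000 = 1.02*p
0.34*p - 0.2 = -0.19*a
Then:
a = -1.74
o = 2.62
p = 1.56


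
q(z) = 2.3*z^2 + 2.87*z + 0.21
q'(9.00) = 44.27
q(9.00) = 212.34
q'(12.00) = 58.07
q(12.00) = 365.85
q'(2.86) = 16.03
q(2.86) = 27.23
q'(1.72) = 10.78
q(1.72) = 11.95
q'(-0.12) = 2.32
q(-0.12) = -0.10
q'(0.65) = 5.86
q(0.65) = 3.05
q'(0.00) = 2.87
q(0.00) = 0.21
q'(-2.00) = -6.33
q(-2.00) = 3.67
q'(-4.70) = -18.75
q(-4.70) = 37.53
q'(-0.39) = 1.08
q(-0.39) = -0.56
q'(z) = 4.6*z + 2.87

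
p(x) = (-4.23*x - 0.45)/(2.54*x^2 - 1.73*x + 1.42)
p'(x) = (1.73 - 5.08*x)*(-4.23*x - 0.45)/(2.54*x^2 - 1.73*x + 1.42)^2 - 4.23/(2.54*x^2 - 1.73*x + 1.42)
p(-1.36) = 0.63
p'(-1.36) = 0.14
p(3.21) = -0.64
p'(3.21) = 0.23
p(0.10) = -0.69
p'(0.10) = -3.98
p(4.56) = -0.43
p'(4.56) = 0.11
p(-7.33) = 0.20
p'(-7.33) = 0.02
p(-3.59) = 0.37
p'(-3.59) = 0.08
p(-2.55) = 0.46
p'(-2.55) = 0.11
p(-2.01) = 0.53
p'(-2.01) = 0.14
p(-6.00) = 0.24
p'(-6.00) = 0.03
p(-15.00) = 0.11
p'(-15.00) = 0.01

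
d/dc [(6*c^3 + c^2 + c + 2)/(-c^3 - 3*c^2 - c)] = (-17*c^4 - 10*c^3 + 8*c^2 + 12*c + 2)/(c^2*(c^4 + 6*c^3 + 11*c^2 + 6*c + 1))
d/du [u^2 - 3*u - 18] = 2*u - 3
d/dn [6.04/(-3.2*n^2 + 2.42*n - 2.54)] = (38.656*n - 14.6168)/(3.2*n^2 - 2.42*n + 2.54)^2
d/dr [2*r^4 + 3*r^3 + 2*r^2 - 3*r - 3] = 8*r^3 + 9*r^2 + 4*r - 3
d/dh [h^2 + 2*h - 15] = 2*h + 2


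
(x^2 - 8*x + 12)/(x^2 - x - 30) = (x - 2)/(x + 5)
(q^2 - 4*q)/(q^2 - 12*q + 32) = q/(q - 8)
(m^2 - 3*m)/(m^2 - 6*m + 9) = m/(m - 3)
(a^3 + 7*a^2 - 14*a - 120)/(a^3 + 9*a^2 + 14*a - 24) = (a^2 + a - 20)/(a^2 + 3*a - 4)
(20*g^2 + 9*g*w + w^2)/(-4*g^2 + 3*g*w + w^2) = (5*g + w)/(-g + w)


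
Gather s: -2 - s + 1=-s - 1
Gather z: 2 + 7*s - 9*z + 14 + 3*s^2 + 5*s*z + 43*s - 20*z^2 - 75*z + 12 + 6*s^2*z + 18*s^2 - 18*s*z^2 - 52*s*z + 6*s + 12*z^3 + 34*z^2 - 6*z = 21*s^2 + 56*s + 12*z^3 + z^2*(14 - 18*s) + z*(6*s^2 - 47*s - 90) + 28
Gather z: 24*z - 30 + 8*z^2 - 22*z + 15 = 8*z^2 + 2*z - 15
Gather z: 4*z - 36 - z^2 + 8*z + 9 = -z^2 + 12*z - 27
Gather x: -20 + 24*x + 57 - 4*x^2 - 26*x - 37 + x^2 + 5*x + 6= -3*x^2 + 3*x + 6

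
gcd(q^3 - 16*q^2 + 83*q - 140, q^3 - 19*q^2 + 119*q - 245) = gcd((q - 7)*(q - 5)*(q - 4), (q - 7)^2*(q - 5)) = q^2 - 12*q + 35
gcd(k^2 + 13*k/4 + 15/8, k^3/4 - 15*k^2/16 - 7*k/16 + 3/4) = 1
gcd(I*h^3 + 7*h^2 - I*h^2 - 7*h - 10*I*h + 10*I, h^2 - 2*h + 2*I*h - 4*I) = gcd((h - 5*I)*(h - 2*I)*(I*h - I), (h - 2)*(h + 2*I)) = 1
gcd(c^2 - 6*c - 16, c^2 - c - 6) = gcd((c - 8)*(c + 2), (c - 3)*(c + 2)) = c + 2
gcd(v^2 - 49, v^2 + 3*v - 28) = v + 7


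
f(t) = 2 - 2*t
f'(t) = -2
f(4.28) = -6.56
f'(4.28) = -2.00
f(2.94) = -3.88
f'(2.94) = -2.00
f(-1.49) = 4.98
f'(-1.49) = -2.00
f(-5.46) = 12.92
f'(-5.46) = -2.00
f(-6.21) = 14.42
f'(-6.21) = -2.00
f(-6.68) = 15.36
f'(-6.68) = -2.00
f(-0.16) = 2.32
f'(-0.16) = -2.00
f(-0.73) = 3.46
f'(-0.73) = -2.00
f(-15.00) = 32.00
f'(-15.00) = -2.00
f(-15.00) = 32.00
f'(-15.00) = -2.00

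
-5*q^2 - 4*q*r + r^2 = (-5*q + r)*(q + r)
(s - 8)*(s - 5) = s^2 - 13*s + 40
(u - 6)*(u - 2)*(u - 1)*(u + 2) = u^4 - 7*u^3 + 2*u^2 + 28*u - 24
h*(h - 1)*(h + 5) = h^3 + 4*h^2 - 5*h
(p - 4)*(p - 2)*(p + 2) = p^3 - 4*p^2 - 4*p + 16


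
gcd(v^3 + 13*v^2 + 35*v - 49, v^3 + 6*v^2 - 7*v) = v^2 + 6*v - 7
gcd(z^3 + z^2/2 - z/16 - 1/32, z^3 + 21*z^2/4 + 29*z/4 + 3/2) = z + 1/4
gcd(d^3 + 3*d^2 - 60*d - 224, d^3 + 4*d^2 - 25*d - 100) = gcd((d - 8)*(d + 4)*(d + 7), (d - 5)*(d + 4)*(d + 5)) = d + 4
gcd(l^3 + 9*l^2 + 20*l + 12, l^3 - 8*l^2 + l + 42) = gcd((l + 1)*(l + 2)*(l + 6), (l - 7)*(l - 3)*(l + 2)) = l + 2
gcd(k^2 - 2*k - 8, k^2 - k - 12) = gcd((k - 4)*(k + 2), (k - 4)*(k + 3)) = k - 4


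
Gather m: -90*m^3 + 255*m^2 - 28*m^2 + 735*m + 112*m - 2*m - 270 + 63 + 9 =-90*m^3 + 227*m^2 + 845*m - 198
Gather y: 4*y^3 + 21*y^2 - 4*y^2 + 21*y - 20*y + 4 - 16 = 4*y^3 + 17*y^2 + y - 12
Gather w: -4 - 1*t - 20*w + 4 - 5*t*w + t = w*(-5*t - 20)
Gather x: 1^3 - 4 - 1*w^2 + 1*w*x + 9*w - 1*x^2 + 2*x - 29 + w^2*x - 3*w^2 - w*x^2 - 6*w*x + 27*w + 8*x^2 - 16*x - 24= -4*w^2 + 36*w + x^2*(7 - w) + x*(w^2 - 5*w - 14) - 56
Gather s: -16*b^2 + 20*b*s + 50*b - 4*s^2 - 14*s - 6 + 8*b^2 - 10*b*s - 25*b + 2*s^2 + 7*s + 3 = -8*b^2 + 25*b - 2*s^2 + s*(10*b - 7) - 3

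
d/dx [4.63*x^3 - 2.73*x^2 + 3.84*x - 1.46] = 13.89*x^2 - 5.46*x + 3.84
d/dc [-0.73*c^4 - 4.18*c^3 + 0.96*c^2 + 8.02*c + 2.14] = -2.92*c^3 - 12.54*c^2 + 1.92*c + 8.02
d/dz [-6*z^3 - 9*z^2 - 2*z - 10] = -18*z^2 - 18*z - 2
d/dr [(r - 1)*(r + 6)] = 2*r + 5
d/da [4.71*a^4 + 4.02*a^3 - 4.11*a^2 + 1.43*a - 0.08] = 18.84*a^3 + 12.06*a^2 - 8.22*a + 1.43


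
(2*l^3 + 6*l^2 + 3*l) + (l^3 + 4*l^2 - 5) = 3*l^3 + 10*l^2 + 3*l - 5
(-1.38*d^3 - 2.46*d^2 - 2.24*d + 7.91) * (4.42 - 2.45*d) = 3.381*d^4 - 0.0725999999999996*d^3 - 5.3852*d^2 - 29.2803*d + 34.9622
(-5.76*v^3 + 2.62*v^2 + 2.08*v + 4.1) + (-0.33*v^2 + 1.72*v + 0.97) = -5.76*v^3 + 2.29*v^2 + 3.8*v + 5.07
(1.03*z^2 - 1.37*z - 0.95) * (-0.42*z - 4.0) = -0.4326*z^3 - 3.5446*z^2 + 5.879*z + 3.8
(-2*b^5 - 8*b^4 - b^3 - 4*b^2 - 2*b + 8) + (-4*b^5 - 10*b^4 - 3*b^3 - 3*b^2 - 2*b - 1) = -6*b^5 - 18*b^4 - 4*b^3 - 7*b^2 - 4*b + 7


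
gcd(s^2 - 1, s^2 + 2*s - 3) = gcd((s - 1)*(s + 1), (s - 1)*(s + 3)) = s - 1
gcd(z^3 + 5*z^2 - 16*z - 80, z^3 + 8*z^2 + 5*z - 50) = z + 5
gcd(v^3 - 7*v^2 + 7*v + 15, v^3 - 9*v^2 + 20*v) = v - 5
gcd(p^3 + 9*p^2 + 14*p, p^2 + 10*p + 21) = p + 7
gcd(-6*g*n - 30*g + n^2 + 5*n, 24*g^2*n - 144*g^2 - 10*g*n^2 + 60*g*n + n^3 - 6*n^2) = 6*g - n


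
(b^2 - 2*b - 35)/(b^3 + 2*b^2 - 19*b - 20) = (b - 7)/(b^2 - 3*b - 4)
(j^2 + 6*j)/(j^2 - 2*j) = (j + 6)/(j - 2)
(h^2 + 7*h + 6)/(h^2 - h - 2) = (h + 6)/(h - 2)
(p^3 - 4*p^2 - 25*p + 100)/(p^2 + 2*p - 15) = (p^2 - 9*p + 20)/(p - 3)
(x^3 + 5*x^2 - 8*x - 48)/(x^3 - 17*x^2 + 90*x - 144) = (x^2 + 8*x + 16)/(x^2 - 14*x + 48)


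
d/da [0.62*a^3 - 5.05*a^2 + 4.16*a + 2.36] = 1.86*a^2 - 10.1*a + 4.16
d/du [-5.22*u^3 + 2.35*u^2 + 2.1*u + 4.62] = -15.66*u^2 + 4.7*u + 2.1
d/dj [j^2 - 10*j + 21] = 2*j - 10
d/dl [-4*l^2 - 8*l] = -8*l - 8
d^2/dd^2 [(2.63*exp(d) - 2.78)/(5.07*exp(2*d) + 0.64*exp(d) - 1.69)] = (67.603887*exp(4*d) - 294.372312*exp(3*d) + 108.146142*exp(2*d) - 93.573576*exp(d) + 4.504695)*exp(d)/(130.323843*exp(6*d) + 49.353408*exp(5*d) - 124.093827*exp(4*d) - 32.640128*exp(3*d) + 41.364609*exp(2*d) + 5.483712*exp(d) - 4.826809)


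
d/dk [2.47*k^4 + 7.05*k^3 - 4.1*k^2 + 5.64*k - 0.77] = 9.88*k^3 + 21.15*k^2 - 8.2*k + 5.64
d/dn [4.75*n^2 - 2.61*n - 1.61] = 9.5*n - 2.61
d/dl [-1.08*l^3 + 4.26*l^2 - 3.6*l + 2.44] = -3.24*l^2 + 8.52*l - 3.6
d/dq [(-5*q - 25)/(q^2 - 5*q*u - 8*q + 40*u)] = 5*(-q^2 + 5*q*u + 8*q - 40*u - (q + 5)*(-2*q + 5*u + 8))/(q^2 - 5*q*u - 8*q + 40*u)^2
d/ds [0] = 0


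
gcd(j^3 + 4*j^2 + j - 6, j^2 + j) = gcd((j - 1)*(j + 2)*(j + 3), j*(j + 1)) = 1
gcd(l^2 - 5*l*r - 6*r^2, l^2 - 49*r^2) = 1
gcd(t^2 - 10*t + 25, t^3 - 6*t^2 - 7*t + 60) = t - 5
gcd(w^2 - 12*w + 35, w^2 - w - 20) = w - 5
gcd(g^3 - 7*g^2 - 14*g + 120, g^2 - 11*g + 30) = g^2 - 11*g + 30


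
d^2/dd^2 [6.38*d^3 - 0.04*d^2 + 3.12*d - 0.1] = 38.28*d - 0.08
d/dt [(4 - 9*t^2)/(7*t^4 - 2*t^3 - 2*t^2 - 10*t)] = 2*(63*t^5 - 9*t^4 - 56*t^3 + 57*t^2 + 8*t + 20)/(t^2*(49*t^6 - 28*t^5 - 24*t^4 - 132*t^3 + 44*t^2 + 40*t + 100))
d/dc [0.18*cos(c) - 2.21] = -0.18*sin(c)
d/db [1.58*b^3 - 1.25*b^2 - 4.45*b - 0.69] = 4.74*b^2 - 2.5*b - 4.45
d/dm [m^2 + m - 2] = 2*m + 1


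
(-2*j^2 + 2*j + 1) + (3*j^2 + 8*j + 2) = j^2 + 10*j + 3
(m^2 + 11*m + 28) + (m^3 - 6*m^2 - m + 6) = m^3 - 5*m^2 + 10*m + 34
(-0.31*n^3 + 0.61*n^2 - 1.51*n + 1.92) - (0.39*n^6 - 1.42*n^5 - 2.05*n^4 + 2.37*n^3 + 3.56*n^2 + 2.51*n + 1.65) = -0.39*n^6 + 1.42*n^5 + 2.05*n^4 - 2.68*n^3 - 2.95*n^2 - 4.02*n + 0.27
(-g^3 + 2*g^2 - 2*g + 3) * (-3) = 3*g^3 - 6*g^2 + 6*g - 9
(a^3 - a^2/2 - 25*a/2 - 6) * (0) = 0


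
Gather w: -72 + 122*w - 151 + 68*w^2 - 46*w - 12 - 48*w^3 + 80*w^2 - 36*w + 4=-48*w^3 + 148*w^2 + 40*w - 231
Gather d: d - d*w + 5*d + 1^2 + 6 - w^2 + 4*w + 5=d*(6 - w) - w^2 + 4*w + 12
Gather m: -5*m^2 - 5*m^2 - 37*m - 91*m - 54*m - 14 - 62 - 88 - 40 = -10*m^2 - 182*m - 204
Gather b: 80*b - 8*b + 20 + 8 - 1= 72*b + 27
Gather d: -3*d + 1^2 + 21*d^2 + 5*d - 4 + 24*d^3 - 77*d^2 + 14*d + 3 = 24*d^3 - 56*d^2 + 16*d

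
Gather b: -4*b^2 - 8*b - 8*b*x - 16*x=-4*b^2 + b*(-8*x - 8) - 16*x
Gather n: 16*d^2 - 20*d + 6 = 16*d^2 - 20*d + 6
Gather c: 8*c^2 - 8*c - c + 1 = 8*c^2 - 9*c + 1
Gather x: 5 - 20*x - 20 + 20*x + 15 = 0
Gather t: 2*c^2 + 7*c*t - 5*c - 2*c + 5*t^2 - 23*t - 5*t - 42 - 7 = 2*c^2 - 7*c + 5*t^2 + t*(7*c - 28) - 49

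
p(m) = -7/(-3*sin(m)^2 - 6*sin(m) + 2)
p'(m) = -7*(6*sin(m)*cos(m) + 6*cos(m))/(-3*sin(m)^2 - 6*sin(m) + 2)^2 = -42*(sin(m) + 1)*cos(m)/(3*sin(m)^2 + 6*sin(m) - 2)^2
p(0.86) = 1.64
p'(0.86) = -2.64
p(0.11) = -5.36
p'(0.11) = -27.20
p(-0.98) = -1.42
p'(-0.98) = -0.16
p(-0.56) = -1.61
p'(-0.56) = -0.89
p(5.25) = -1.42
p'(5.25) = -0.12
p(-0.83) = -1.46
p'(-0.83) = -0.32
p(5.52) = -1.48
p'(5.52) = -0.42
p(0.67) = 2.43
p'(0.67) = -6.42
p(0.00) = -3.50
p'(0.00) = -10.50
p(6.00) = -2.03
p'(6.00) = -2.45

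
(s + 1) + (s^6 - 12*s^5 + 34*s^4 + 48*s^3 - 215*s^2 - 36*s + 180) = s^6 - 12*s^5 + 34*s^4 + 48*s^3 - 215*s^2 - 35*s + 181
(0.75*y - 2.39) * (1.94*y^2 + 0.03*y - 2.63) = 1.455*y^3 - 4.6141*y^2 - 2.0442*y + 6.2857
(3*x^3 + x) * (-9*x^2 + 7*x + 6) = -27*x^5 + 21*x^4 + 9*x^3 + 7*x^2 + 6*x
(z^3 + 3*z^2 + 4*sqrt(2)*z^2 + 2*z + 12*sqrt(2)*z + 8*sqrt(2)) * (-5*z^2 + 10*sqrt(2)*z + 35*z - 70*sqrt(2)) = -5*z^5 - 10*sqrt(2)*z^4 + 20*z^4 + 40*sqrt(2)*z^3 + 175*z^3 - 250*z^2 + 190*sqrt(2)*z^2 - 1520*z + 140*sqrt(2)*z - 1120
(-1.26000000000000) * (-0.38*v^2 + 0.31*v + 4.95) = 0.4788*v^2 - 0.3906*v - 6.237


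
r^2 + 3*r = r*(r + 3)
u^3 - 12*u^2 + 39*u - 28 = (u - 7)*(u - 4)*(u - 1)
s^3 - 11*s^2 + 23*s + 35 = (s - 7)*(s - 5)*(s + 1)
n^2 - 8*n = n*(n - 8)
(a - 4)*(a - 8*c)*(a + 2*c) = a^3 - 6*a^2*c - 4*a^2 - 16*a*c^2 + 24*a*c + 64*c^2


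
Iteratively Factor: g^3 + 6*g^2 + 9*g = (g)*(g^2 + 6*g + 9) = g*(g + 3)*(g + 3)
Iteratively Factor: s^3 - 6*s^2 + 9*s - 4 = (s - 1)*(s^2 - 5*s + 4) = (s - 1)^2*(s - 4)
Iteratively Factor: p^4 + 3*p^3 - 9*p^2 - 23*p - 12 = (p + 1)*(p^3 + 2*p^2 - 11*p - 12) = (p + 1)^2*(p^2 + p - 12) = (p + 1)^2*(p + 4)*(p - 3)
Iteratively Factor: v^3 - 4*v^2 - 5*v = (v)*(v^2 - 4*v - 5) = v*(v + 1)*(v - 5)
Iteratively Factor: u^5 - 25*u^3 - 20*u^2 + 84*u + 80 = (u - 5)*(u^4 + 5*u^3 - 20*u - 16) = (u - 5)*(u + 1)*(u^3 + 4*u^2 - 4*u - 16) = (u - 5)*(u + 1)*(u + 2)*(u^2 + 2*u - 8) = (u - 5)*(u - 2)*(u + 1)*(u + 2)*(u + 4)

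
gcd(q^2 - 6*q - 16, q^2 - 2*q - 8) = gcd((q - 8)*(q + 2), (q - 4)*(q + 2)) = q + 2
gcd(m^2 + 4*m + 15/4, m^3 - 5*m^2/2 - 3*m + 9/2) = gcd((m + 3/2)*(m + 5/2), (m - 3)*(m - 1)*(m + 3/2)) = m + 3/2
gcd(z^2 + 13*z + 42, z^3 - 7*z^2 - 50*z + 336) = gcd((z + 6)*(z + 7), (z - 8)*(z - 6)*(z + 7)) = z + 7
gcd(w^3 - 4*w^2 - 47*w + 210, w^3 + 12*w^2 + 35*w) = w + 7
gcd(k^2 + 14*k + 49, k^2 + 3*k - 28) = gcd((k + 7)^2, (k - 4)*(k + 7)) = k + 7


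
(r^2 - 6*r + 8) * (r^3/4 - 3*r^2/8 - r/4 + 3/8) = r^5/4 - 15*r^4/8 + 4*r^3 - 9*r^2/8 - 17*r/4 + 3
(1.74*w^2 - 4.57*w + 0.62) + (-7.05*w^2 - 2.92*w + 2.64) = -5.31*w^2 - 7.49*w + 3.26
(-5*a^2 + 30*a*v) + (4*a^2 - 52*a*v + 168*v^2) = -a^2 - 22*a*v + 168*v^2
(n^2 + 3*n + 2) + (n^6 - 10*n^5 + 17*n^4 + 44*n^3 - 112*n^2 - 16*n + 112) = n^6 - 10*n^5 + 17*n^4 + 44*n^3 - 111*n^2 - 13*n + 114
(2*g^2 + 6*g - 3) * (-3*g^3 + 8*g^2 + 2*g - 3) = -6*g^5 - 2*g^4 + 61*g^3 - 18*g^2 - 24*g + 9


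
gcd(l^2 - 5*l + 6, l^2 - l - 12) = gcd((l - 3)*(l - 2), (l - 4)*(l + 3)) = 1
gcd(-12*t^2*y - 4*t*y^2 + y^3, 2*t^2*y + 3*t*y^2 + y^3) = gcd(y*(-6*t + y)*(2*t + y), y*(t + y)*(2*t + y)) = 2*t*y + y^2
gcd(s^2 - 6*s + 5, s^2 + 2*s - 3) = s - 1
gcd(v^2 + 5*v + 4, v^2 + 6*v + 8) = v + 4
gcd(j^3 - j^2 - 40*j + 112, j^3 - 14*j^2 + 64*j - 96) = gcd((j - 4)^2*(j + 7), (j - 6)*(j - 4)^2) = j^2 - 8*j + 16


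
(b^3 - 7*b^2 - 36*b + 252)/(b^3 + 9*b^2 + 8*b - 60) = (b^2 - 13*b + 42)/(b^2 + 3*b - 10)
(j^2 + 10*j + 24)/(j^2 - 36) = (j + 4)/(j - 6)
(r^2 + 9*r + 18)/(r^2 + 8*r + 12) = (r + 3)/(r + 2)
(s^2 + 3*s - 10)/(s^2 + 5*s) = (s - 2)/s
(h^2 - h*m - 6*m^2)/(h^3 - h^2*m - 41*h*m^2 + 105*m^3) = (h + 2*m)/(h^2 + 2*h*m - 35*m^2)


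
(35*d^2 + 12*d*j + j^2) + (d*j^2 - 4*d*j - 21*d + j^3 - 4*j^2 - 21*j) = 35*d^2 + d*j^2 + 8*d*j - 21*d + j^3 - 3*j^2 - 21*j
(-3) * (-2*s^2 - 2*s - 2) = 6*s^2 + 6*s + 6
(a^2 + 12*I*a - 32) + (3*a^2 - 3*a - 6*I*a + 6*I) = 4*a^2 - 3*a + 6*I*a - 32 + 6*I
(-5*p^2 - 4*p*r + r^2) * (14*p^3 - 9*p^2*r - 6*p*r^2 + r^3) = -70*p^5 - 11*p^4*r + 80*p^3*r^2 + 10*p^2*r^3 - 10*p*r^4 + r^5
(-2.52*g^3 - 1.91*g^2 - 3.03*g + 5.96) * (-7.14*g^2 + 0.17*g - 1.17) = 17.9928*g^5 + 13.209*g^4 + 24.2579*g^3 - 40.8348*g^2 + 4.5583*g - 6.9732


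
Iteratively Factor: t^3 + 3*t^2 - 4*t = (t + 4)*(t^2 - t) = (t - 1)*(t + 4)*(t)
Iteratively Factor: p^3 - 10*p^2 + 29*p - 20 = (p - 4)*(p^2 - 6*p + 5) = (p - 4)*(p - 1)*(p - 5)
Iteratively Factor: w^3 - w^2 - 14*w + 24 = (w - 2)*(w^2 + w - 12) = (w - 2)*(w + 4)*(w - 3)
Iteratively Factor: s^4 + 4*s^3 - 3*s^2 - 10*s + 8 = (s - 1)*(s^3 + 5*s^2 + 2*s - 8) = (s - 1)*(s + 2)*(s^2 + 3*s - 4) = (s - 1)*(s + 2)*(s + 4)*(s - 1)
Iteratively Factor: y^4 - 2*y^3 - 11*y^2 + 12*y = (y + 3)*(y^3 - 5*y^2 + 4*y) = y*(y + 3)*(y^2 - 5*y + 4) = y*(y - 4)*(y + 3)*(y - 1)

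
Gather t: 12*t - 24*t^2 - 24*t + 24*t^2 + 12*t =0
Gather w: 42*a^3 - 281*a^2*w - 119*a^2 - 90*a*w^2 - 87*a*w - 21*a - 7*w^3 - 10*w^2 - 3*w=42*a^3 - 119*a^2 - 21*a - 7*w^3 + w^2*(-90*a - 10) + w*(-281*a^2 - 87*a - 3)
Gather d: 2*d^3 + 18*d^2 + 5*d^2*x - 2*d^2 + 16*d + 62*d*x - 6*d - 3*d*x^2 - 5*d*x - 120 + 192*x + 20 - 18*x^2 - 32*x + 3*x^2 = 2*d^3 + d^2*(5*x + 16) + d*(-3*x^2 + 57*x + 10) - 15*x^2 + 160*x - 100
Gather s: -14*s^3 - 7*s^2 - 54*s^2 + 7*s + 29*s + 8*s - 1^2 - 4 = -14*s^3 - 61*s^2 + 44*s - 5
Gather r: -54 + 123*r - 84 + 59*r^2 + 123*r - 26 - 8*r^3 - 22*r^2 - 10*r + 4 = -8*r^3 + 37*r^2 + 236*r - 160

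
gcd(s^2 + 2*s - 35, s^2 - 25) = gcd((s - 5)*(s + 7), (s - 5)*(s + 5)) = s - 5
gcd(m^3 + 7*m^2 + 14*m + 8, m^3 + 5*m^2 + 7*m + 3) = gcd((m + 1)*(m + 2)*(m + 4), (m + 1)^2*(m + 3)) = m + 1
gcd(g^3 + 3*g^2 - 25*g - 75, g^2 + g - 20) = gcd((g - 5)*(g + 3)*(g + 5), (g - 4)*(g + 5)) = g + 5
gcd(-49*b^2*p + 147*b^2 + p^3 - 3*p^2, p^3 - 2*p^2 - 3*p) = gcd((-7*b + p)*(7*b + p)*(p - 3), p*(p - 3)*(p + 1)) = p - 3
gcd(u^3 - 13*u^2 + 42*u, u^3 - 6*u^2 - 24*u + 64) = 1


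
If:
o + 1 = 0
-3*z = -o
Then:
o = -1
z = -1/3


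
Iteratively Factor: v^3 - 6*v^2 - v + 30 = (v - 5)*(v^2 - v - 6) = (v - 5)*(v - 3)*(v + 2)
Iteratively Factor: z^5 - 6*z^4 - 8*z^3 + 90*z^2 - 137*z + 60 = (z - 1)*(z^4 - 5*z^3 - 13*z^2 + 77*z - 60) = (z - 1)*(z + 4)*(z^3 - 9*z^2 + 23*z - 15) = (z - 3)*(z - 1)*(z + 4)*(z^2 - 6*z + 5) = (z - 5)*(z - 3)*(z - 1)*(z + 4)*(z - 1)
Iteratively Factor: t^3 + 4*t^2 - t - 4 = (t - 1)*(t^2 + 5*t + 4) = (t - 1)*(t + 1)*(t + 4)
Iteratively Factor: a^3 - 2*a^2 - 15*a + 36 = (a - 3)*(a^2 + a - 12) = (a - 3)^2*(a + 4)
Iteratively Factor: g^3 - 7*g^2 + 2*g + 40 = (g + 2)*(g^2 - 9*g + 20) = (g - 4)*(g + 2)*(g - 5)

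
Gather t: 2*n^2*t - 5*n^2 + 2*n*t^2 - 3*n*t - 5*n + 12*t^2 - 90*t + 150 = -5*n^2 - 5*n + t^2*(2*n + 12) + t*(2*n^2 - 3*n - 90) + 150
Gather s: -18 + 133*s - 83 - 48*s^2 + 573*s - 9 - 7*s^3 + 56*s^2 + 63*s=-7*s^3 + 8*s^2 + 769*s - 110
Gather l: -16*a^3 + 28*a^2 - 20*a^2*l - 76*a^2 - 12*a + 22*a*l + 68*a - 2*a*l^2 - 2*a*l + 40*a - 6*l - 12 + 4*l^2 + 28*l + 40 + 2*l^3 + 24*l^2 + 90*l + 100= -16*a^3 - 48*a^2 + 96*a + 2*l^3 + l^2*(28 - 2*a) + l*(-20*a^2 + 20*a + 112) + 128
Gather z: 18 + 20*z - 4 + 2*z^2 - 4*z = 2*z^2 + 16*z + 14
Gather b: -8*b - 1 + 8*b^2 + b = 8*b^2 - 7*b - 1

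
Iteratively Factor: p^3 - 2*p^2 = (p)*(p^2 - 2*p) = p*(p - 2)*(p)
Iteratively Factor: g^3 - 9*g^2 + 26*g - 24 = (g - 3)*(g^2 - 6*g + 8) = (g - 4)*(g - 3)*(g - 2)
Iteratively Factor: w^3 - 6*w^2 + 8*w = (w)*(w^2 - 6*w + 8) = w*(w - 2)*(w - 4)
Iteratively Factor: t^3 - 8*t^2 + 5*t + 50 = (t + 2)*(t^2 - 10*t + 25) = (t - 5)*(t + 2)*(t - 5)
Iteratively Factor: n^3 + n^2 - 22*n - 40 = (n + 4)*(n^2 - 3*n - 10) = (n - 5)*(n + 4)*(n + 2)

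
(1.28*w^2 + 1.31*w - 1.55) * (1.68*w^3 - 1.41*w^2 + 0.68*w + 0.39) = 2.1504*w^5 + 0.396*w^4 - 3.5807*w^3 + 3.5755*w^2 - 0.5431*w - 0.6045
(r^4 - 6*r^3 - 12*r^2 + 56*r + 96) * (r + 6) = r^5 - 48*r^3 - 16*r^2 + 432*r + 576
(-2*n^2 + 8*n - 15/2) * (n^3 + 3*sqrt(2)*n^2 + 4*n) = -2*n^5 - 6*sqrt(2)*n^4 + 8*n^4 - 31*n^3/2 + 24*sqrt(2)*n^3 - 45*sqrt(2)*n^2/2 + 32*n^2 - 30*n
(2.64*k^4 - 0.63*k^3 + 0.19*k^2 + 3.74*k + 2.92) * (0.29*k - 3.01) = 0.7656*k^5 - 8.1291*k^4 + 1.9514*k^3 + 0.5127*k^2 - 10.4106*k - 8.7892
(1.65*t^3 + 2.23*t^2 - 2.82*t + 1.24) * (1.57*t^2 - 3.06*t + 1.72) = 2.5905*t^5 - 1.5479*t^4 - 8.4132*t^3 + 14.4116*t^2 - 8.6448*t + 2.1328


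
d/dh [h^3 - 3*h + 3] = 3*h^2 - 3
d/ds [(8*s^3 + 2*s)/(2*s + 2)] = (8*s^3 + 12*s^2 + 1)/(s^2 + 2*s + 1)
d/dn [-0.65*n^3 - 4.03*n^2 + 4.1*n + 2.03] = -1.95*n^2 - 8.06*n + 4.1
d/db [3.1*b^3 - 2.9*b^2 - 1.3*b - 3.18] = 9.3*b^2 - 5.8*b - 1.3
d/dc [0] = 0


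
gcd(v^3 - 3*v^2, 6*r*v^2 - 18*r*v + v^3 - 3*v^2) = v^2 - 3*v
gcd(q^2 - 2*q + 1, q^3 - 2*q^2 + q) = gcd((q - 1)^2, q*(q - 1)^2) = q^2 - 2*q + 1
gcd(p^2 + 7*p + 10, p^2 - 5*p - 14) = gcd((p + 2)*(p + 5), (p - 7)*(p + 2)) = p + 2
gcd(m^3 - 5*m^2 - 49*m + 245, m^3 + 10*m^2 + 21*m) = m + 7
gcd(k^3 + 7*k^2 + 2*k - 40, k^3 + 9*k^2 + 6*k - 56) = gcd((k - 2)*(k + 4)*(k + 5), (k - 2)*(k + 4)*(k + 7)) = k^2 + 2*k - 8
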